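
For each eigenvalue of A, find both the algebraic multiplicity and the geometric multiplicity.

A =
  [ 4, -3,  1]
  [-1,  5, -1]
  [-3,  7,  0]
λ = 3: alg = 3, geom = 1

Step 1 — factor the characteristic polynomial to read off the algebraic multiplicities:
  χ_A(x) = (x - 3)^3

Step 2 — compute geometric multiplicities via the rank-nullity identity g(λ) = n − rank(A − λI):
  rank(A − (3)·I) = 2, so dim ker(A − (3)·I) = n − 2 = 1

Summary:
  λ = 3: algebraic multiplicity = 3, geometric multiplicity = 1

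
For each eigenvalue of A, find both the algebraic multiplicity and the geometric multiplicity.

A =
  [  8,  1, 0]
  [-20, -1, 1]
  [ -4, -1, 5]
λ = 4: alg = 3, geom = 1

Step 1 — factor the characteristic polynomial to read off the algebraic multiplicities:
  χ_A(x) = (x - 4)^3

Step 2 — compute geometric multiplicities via the rank-nullity identity g(λ) = n − rank(A − λI):
  rank(A − (4)·I) = 2, so dim ker(A − (4)·I) = n − 2 = 1

Summary:
  λ = 4: algebraic multiplicity = 3, geometric multiplicity = 1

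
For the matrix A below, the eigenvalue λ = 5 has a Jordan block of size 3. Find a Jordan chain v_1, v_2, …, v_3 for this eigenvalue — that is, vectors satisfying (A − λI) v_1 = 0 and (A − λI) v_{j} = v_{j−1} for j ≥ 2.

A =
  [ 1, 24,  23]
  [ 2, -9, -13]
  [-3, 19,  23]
A Jordan chain for λ = 5 of length 3:
v_1 = (-5, 3, -4)ᵀ
v_2 = (-4, 2, -3)ᵀ
v_3 = (1, 0, 0)ᵀ

Let N = A − (5)·I. We want v_3 with N^3 v_3 = 0 but N^2 v_3 ≠ 0; then v_{j-1} := N · v_j for j = 3, …, 2.

Pick v_3 = (1, 0, 0)ᵀ.
Then v_2 = N · v_3 = (-4, 2, -3)ᵀ.
Then v_1 = N · v_2 = (-5, 3, -4)ᵀ.

Sanity check: (A − (5)·I) v_1 = (0, 0, 0)ᵀ = 0. ✓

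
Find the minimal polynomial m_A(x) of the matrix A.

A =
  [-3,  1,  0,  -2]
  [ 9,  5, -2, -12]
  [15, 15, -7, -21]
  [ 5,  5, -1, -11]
x^2 + 8*x + 16

The characteristic polynomial is χ_A(x) = (x + 4)^4, so the eigenvalues are known. The minimal polynomial is
  m_A(x) = Π_λ (x − λ)^{k_λ}
where k_λ is the size of the *largest* Jordan block for λ (equivalently, the smallest k with (A − λI)^k v = 0 for every generalised eigenvector v of λ).

  λ = -4: largest Jordan block has size 2, contributing (x + 4)^2

So m_A(x) = (x + 4)^2 = x^2 + 8*x + 16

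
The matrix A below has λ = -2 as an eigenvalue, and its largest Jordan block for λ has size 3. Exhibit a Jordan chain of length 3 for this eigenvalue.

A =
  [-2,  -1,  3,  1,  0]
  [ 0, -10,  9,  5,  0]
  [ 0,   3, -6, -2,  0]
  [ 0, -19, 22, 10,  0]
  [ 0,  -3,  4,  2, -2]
A Jordan chain for λ = -2 of length 3:
v_1 = (-2, -4, 2, -10, -2)ᵀ
v_2 = (-1, -8, 3, -19, -3)ᵀ
v_3 = (0, 1, 0, 0, 0)ᵀ

Let N = A − (-2)·I. We want v_3 with N^3 v_3 = 0 but N^2 v_3 ≠ 0; then v_{j-1} := N · v_j for j = 3, …, 2.

Pick v_3 = (0, 1, 0, 0, 0)ᵀ.
Then v_2 = N · v_3 = (-1, -8, 3, -19, -3)ᵀ.
Then v_1 = N · v_2 = (-2, -4, 2, -10, -2)ᵀ.

Sanity check: (A − (-2)·I) v_1 = (0, 0, 0, 0, 0)ᵀ = 0. ✓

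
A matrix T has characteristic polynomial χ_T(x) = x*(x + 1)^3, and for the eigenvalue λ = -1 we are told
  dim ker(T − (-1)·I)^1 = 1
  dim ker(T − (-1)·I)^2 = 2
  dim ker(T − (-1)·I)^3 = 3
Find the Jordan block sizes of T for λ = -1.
Block sizes for λ = -1: [3]

From the dimensions of kernels of powers, the number of Jordan blocks of size at least j is d_j − d_{j−1} where d_j = dim ker(N^j) (with d_0 = 0). Computing the differences gives [1, 1, 1].
The number of blocks of size exactly k is (#blocks of size ≥ k) − (#blocks of size ≥ k + 1), so the partition is: 1 block(s) of size 3.
In nonincreasing order the block sizes are [3].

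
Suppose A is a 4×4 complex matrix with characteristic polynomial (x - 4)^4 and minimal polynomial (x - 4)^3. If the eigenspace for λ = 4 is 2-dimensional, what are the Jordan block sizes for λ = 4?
Block sizes for λ = 4: [3, 1]

Step 1 — from the characteristic polynomial, algebraic multiplicity of λ = 4 is 4. From dim ker(A − (4)·I) = 2, there are exactly 2 Jordan blocks for λ = 4.
Step 2 — from the minimal polynomial, the factor (x − 4)^3 tells us the largest block for λ = 4 has size 3.
Step 3 — with total size 4, 2 blocks, and largest block 3, the block sizes (in nonincreasing order) are [3, 1].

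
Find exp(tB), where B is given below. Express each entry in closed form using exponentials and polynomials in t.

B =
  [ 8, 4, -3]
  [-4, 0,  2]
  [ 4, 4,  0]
e^{tB} =
  [2*t*exp(2*t) + 2*exp(4*t) - exp(2*t), 2*t*exp(2*t) + exp(4*t) - exp(2*t), -t*exp(2*t) - exp(4*t) + exp(2*t)]
  [-2*exp(4*t) + 2*exp(2*t), -exp(4*t) + 2*exp(2*t), exp(4*t) - exp(2*t)]
  [4*t*exp(2*t), 4*t*exp(2*t), -2*t*exp(2*t) + exp(2*t)]

Strategy: write B = P · J · P⁻¹ where J is a Jordan canonical form, so e^{tB} = P · e^{tJ} · P⁻¹, and e^{tJ} can be computed block-by-block.

B has Jordan form
J =
  [2, 1, 0]
  [0, 2, 0]
  [0, 0, 4]
(up to reordering of blocks).

Per-block formulas:
  For a 1×1 block at λ = 4: exp(t · [4]) = [e^(4t)].
  For a 2×2 Jordan block J_2(2): exp(t · J_2(2)) = e^(2t)·(I + t·N), where N is the 2×2 nilpotent shift.

After assembling e^{tJ} and conjugating by P, we get:

e^{tB} =
  [2*t*exp(2*t) + 2*exp(4*t) - exp(2*t), 2*t*exp(2*t) + exp(4*t) - exp(2*t), -t*exp(2*t) - exp(4*t) + exp(2*t)]
  [-2*exp(4*t) + 2*exp(2*t), -exp(4*t) + 2*exp(2*t), exp(4*t) - exp(2*t)]
  [4*t*exp(2*t), 4*t*exp(2*t), -2*t*exp(2*t) + exp(2*t)]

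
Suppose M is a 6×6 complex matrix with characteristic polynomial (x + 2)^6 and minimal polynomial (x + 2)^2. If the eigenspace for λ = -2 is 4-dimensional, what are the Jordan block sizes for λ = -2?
Block sizes for λ = -2: [2, 2, 1, 1]

Step 1 — from the characteristic polynomial, algebraic multiplicity of λ = -2 is 6. From dim ker(M − (-2)·I) = 4, there are exactly 4 Jordan blocks for λ = -2.
Step 2 — from the minimal polynomial, the factor (x + 2)^2 tells us the largest block for λ = -2 has size 2.
Step 3 — with total size 6, 4 blocks, and largest block 2, the block sizes (in nonincreasing order) are [2, 2, 1, 1].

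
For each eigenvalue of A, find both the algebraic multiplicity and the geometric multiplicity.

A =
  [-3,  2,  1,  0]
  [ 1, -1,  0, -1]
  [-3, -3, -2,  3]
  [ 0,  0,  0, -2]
λ = -2: alg = 4, geom = 2

Step 1 — factor the characteristic polynomial to read off the algebraic multiplicities:
  χ_A(x) = (x + 2)^4

Step 2 — compute geometric multiplicities via the rank-nullity identity g(λ) = n − rank(A − λI):
  rank(A − (-2)·I) = 2, so dim ker(A − (-2)·I) = n − 2 = 2

Summary:
  λ = -2: algebraic multiplicity = 4, geometric multiplicity = 2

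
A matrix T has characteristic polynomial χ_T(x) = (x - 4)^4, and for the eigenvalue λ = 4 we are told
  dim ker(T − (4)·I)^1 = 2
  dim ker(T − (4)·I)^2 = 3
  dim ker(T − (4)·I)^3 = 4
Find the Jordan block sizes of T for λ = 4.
Block sizes for λ = 4: [3, 1]

From the dimensions of kernels of powers, the number of Jordan blocks of size at least j is d_j − d_{j−1} where d_j = dim ker(N^j) (with d_0 = 0). Computing the differences gives [2, 1, 1].
The number of blocks of size exactly k is (#blocks of size ≥ k) − (#blocks of size ≥ k + 1), so the partition is: 1 block(s) of size 1, 1 block(s) of size 3.
In nonincreasing order the block sizes are [3, 1].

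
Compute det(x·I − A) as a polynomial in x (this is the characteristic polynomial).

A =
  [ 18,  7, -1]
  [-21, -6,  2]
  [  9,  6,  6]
x^3 - 18*x^2 + 108*x - 216

Expanding det(x·I − A) (e.g. by cofactor expansion or by noting that A is similar to its Jordan form J, which has the same characteristic polynomial as A) gives
  χ_A(x) = x^3 - 18*x^2 + 108*x - 216
which factors as (x - 6)^3. The eigenvalues (with algebraic multiplicities) are λ = 6 with multiplicity 3.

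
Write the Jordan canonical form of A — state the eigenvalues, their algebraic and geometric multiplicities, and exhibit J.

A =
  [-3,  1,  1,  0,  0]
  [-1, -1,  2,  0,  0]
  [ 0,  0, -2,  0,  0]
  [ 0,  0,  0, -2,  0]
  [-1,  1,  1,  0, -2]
J_3(-2) ⊕ J_1(-2) ⊕ J_1(-2)

The characteristic polynomial is
  det(x·I − A) = x^5 + 10*x^4 + 40*x^3 + 80*x^2 + 80*x + 32 = (x + 2)^5

Eigenvalues and multiplicities (the geometric multiplicity of λ is n − rank(A − λI), which equals the number of Jordan blocks for λ):
  λ = -2: algebraic multiplicity = 5, geometric multiplicity = 3

Determining the block sizes for each eigenvalue:
  λ = -2: with am = 5 and gm = 3, the partition is not yet determined (e.g. several partitions of 5 into 3 parts exist). Let N = A − (-2)·I. Computing rank(N^1) = 2, rank(N^2) = 1, rank(N^3) = 0; the number of blocks of size ≥ j is rank(N^{j−1}) − rank(N^j), giving [3, 1, 1]. So we have 1 block(s) of size 3, 2 block(s) of size 1 → block sizes [3, 1, 1]

Assembling the blocks gives a Jordan form
J =
  [-2,  1,  0,  0,  0]
  [ 0, -2,  1,  0,  0]
  [ 0,  0, -2,  0,  0]
  [ 0,  0,  0, -2,  0]
  [ 0,  0,  0,  0, -2]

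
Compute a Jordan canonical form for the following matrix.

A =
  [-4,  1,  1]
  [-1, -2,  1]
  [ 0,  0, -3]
J_2(-3) ⊕ J_1(-3)

The characteristic polynomial is
  det(x·I − A) = x^3 + 9*x^2 + 27*x + 27 = (x + 3)^3

Eigenvalues and multiplicities (the geometric multiplicity of λ is n − rank(A − λI), which equals the number of Jordan blocks for λ):
  λ = -3: algebraic multiplicity = 3, geometric multiplicity = 2

Determining the block sizes for each eigenvalue:
  λ = -3: 2 blocks summing to 3 forces exactly one block of size 2 and the rest size 1 → block sizes [2, 1]

Assembling the blocks gives a Jordan form
J =
  [-3,  1,  0]
  [ 0, -3,  0]
  [ 0,  0, -3]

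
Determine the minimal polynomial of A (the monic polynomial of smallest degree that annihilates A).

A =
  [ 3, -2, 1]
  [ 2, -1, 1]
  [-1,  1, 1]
x^3 - 3*x^2 + 3*x - 1

The characteristic polynomial is χ_A(x) = (x - 1)^3, so the eigenvalues are known. The minimal polynomial is
  m_A(x) = Π_λ (x − λ)^{k_λ}
where k_λ is the size of the *largest* Jordan block for λ (equivalently, the smallest k with (A − λI)^k v = 0 for every generalised eigenvector v of λ).

  λ = 1: largest Jordan block has size 3, contributing (x − 1)^3

So m_A(x) = (x - 1)^3 = x^3 - 3*x^2 + 3*x - 1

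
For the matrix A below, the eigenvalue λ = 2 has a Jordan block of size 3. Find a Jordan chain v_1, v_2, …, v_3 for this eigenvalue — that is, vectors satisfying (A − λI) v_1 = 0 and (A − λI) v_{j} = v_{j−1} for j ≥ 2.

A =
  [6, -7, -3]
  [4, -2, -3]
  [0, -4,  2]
A Jordan chain for λ = 2 of length 3:
v_1 = (-12, 0, -16)ᵀ
v_2 = (4, 4, 0)ᵀ
v_3 = (1, 0, 0)ᵀ

Let N = A − (2)·I. We want v_3 with N^3 v_3 = 0 but N^2 v_3 ≠ 0; then v_{j-1} := N · v_j for j = 3, …, 2.

Pick v_3 = (1, 0, 0)ᵀ.
Then v_2 = N · v_3 = (4, 4, 0)ᵀ.
Then v_1 = N · v_2 = (-12, 0, -16)ᵀ.

Sanity check: (A − (2)·I) v_1 = (0, 0, 0)ᵀ = 0. ✓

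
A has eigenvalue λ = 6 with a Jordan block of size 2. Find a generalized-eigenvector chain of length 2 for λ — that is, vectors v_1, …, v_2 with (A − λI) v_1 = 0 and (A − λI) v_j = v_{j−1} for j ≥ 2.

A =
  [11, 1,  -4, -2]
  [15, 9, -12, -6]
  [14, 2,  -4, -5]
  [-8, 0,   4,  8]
A Jordan chain for λ = 6 of length 2:
v_1 = (5, 15, 14, -8)ᵀ
v_2 = (1, 0, 0, 0)ᵀ

Let N = A − (6)·I. We want v_2 with N^2 v_2 = 0 but N^1 v_2 ≠ 0; then v_{j-1} := N · v_j for j = 2, …, 2.

Pick v_2 = (1, 0, 0, 0)ᵀ.
Then v_1 = N · v_2 = (5, 15, 14, -8)ᵀ.

Sanity check: (A − (6)·I) v_1 = (0, 0, 0, 0)ᵀ = 0. ✓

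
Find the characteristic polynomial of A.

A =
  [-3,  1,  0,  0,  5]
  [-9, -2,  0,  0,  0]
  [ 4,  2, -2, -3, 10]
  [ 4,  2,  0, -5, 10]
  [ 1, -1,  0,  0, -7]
x^5 + 19*x^4 + 139*x^3 + 485*x^2 + 800*x + 500

Expanding det(x·I − A) (e.g. by cofactor expansion or by noting that A is similar to its Jordan form J, which has the same characteristic polynomial as A) gives
  χ_A(x) = x^5 + 19*x^4 + 139*x^3 + 485*x^2 + 800*x + 500
which factors as (x + 2)^2*(x + 5)^3. The eigenvalues (with algebraic multiplicities) are λ = -5 with multiplicity 3, λ = -2 with multiplicity 2.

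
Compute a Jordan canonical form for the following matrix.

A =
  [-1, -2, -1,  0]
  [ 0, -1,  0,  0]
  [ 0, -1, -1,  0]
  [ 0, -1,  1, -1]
J_3(-1) ⊕ J_1(-1)

The characteristic polynomial is
  det(x·I − A) = x^4 + 4*x^3 + 6*x^2 + 4*x + 1 = (x + 1)^4

Eigenvalues and multiplicities (the geometric multiplicity of λ is n − rank(A − λI), which equals the number of Jordan blocks for λ):
  λ = -1: algebraic multiplicity = 4, geometric multiplicity = 2

Determining the block sizes for each eigenvalue:
  λ = -1: with am = 4 and gm = 2, the partition is not yet determined (e.g. several partitions of 4 into 2 parts exist). Let N = A − (-1)·I. Computing rank(N^1) = 2, rank(N^2) = 1, rank(N^3) = 0; the number of blocks of size ≥ j is rank(N^{j−1}) − rank(N^j), giving [2, 1, 1]. So we have 1 block(s) of size 3, 1 block(s) of size 1 → block sizes [3, 1]

Assembling the blocks gives a Jordan form
J =
  [-1,  1,  0,  0]
  [ 0, -1,  1,  0]
  [ 0,  0, -1,  0]
  [ 0,  0,  0, -1]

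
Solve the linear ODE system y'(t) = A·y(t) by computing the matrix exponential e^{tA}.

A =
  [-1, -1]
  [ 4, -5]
e^{tA} =
  [2*t*exp(-3*t) + exp(-3*t), -t*exp(-3*t)]
  [4*t*exp(-3*t), -2*t*exp(-3*t) + exp(-3*t)]

Strategy: write A = P · J · P⁻¹ where J is a Jordan canonical form, so e^{tA} = P · e^{tJ} · P⁻¹, and e^{tJ} can be computed block-by-block.

A has Jordan form
J =
  [-3,  1]
  [ 0, -3]
(up to reordering of blocks).

Per-block formulas:
  For a 2×2 Jordan block J_2(-3): exp(t · J_2(-3)) = e^(-3t)·(I + t·N), where N is the 2×2 nilpotent shift.

After assembling e^{tJ} and conjugating by P, we get:

e^{tA} =
  [2*t*exp(-3*t) + exp(-3*t), -t*exp(-3*t)]
  [4*t*exp(-3*t), -2*t*exp(-3*t) + exp(-3*t)]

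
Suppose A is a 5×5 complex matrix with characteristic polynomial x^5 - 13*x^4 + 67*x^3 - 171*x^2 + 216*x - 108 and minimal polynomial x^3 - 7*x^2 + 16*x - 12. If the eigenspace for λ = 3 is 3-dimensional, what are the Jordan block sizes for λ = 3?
Block sizes for λ = 3: [1, 1, 1]

Step 1 — from the characteristic polynomial, algebraic multiplicity of λ = 3 is 3. From dim ker(A − (3)·I) = 3, there are exactly 3 Jordan blocks for λ = 3.
Step 2 — from the minimal polynomial, the factor (x − 3) tells us the largest block for λ = 3 has size 1.
Step 3 — with total size 3, 3 blocks, and largest block 1, the block sizes (in nonincreasing order) are [1, 1, 1].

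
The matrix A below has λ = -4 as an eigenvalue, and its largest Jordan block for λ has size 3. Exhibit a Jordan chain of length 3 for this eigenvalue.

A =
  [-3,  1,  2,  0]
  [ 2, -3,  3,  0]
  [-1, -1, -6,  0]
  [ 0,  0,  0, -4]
A Jordan chain for λ = -4 of length 3:
v_1 = (1, 1, -1, 0)ᵀ
v_2 = (1, 2, -1, 0)ᵀ
v_3 = (1, 0, 0, 0)ᵀ

Let N = A − (-4)·I. We want v_3 with N^3 v_3 = 0 but N^2 v_3 ≠ 0; then v_{j-1} := N · v_j for j = 3, …, 2.

Pick v_3 = (1, 0, 0, 0)ᵀ.
Then v_2 = N · v_3 = (1, 2, -1, 0)ᵀ.
Then v_1 = N · v_2 = (1, 1, -1, 0)ᵀ.

Sanity check: (A − (-4)·I) v_1 = (0, 0, 0, 0)ᵀ = 0. ✓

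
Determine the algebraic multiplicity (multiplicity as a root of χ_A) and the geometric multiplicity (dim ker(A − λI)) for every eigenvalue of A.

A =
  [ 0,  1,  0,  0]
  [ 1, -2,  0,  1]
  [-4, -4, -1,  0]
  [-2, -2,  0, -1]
λ = -1: alg = 4, geom = 2

Step 1 — factor the characteristic polynomial to read off the algebraic multiplicities:
  χ_A(x) = (x + 1)^4

Step 2 — compute geometric multiplicities via the rank-nullity identity g(λ) = n − rank(A − λI):
  rank(A − (-1)·I) = 2, so dim ker(A − (-1)·I) = n − 2 = 2

Summary:
  λ = -1: algebraic multiplicity = 4, geometric multiplicity = 2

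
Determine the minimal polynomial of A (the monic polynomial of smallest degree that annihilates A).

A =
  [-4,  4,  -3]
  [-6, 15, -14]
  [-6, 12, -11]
x^3 - 7*x - 6

The characteristic polynomial is χ_A(x) = (x - 3)*(x + 1)*(x + 2), so the eigenvalues are known. The minimal polynomial is
  m_A(x) = Π_λ (x − λ)^{k_λ}
where k_λ is the size of the *largest* Jordan block for λ (equivalently, the smallest k with (A − λI)^k v = 0 for every generalised eigenvector v of λ).

  λ = -2: largest Jordan block has size 1, contributing (x + 2)
  λ = -1: largest Jordan block has size 1, contributing (x + 1)
  λ = 3: largest Jordan block has size 1, contributing (x − 3)

So m_A(x) = (x - 3)*(x + 1)*(x + 2) = x^3 - 7*x - 6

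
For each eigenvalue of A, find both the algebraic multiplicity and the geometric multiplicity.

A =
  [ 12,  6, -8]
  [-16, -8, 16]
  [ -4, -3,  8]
λ = 4: alg = 3, geom = 2

Step 1 — factor the characteristic polynomial to read off the algebraic multiplicities:
  χ_A(x) = (x - 4)^3

Step 2 — compute geometric multiplicities via the rank-nullity identity g(λ) = n − rank(A − λI):
  rank(A − (4)·I) = 1, so dim ker(A − (4)·I) = n − 1 = 2

Summary:
  λ = 4: algebraic multiplicity = 3, geometric multiplicity = 2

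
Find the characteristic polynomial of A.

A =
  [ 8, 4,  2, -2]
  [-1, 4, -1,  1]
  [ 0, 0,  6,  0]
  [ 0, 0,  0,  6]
x^4 - 24*x^3 + 216*x^2 - 864*x + 1296

Expanding det(x·I − A) (e.g. by cofactor expansion or by noting that A is similar to its Jordan form J, which has the same characteristic polynomial as A) gives
  χ_A(x) = x^4 - 24*x^3 + 216*x^2 - 864*x + 1296
which factors as (x - 6)^4. The eigenvalues (with algebraic multiplicities) are λ = 6 with multiplicity 4.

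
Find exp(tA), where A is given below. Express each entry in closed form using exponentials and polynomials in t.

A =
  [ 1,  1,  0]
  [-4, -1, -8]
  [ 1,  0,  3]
e^{tA} =
  [-2*t^2*exp(t) + exp(t), -t^2*exp(t) + t*exp(t), -4*t^2*exp(t)]
  [-4*t*exp(t), -2*t*exp(t) + exp(t), -8*t*exp(t)]
  [t^2*exp(t) + t*exp(t), t^2*exp(t)/2, 2*t^2*exp(t) + 2*t*exp(t) + exp(t)]

Strategy: write A = P · J · P⁻¹ where J is a Jordan canonical form, so e^{tA} = P · e^{tJ} · P⁻¹, and e^{tJ} can be computed block-by-block.

A has Jordan form
J =
  [1, 1, 0]
  [0, 1, 1]
  [0, 0, 1]
(up to reordering of blocks).

Per-block formulas:
  For a 3×3 Jordan block J_3(1): exp(t · J_3(1)) = e^(1t)·(I + t·N + (t^2/2)·N^2), where N is the 3×3 nilpotent shift.

After assembling e^{tJ} and conjugating by P, we get:

e^{tA} =
  [-2*t^2*exp(t) + exp(t), -t^2*exp(t) + t*exp(t), -4*t^2*exp(t)]
  [-4*t*exp(t), -2*t*exp(t) + exp(t), -8*t*exp(t)]
  [t^2*exp(t) + t*exp(t), t^2*exp(t)/2, 2*t^2*exp(t) + 2*t*exp(t) + exp(t)]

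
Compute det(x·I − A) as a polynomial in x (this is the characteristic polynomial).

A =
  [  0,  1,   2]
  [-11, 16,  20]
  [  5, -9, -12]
x^3 - 4*x^2 - 11*x - 6

Expanding det(x·I − A) (e.g. by cofactor expansion or by noting that A is similar to its Jordan form J, which has the same characteristic polynomial as A) gives
  χ_A(x) = x^3 - 4*x^2 - 11*x - 6
which factors as (x - 6)*(x + 1)^2. The eigenvalues (with algebraic multiplicities) are λ = -1 with multiplicity 2, λ = 6 with multiplicity 1.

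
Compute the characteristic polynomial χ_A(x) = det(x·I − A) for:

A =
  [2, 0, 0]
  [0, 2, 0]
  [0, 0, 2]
x^3 - 6*x^2 + 12*x - 8

Expanding det(x·I − A) (e.g. by cofactor expansion or by noting that A is similar to its Jordan form J, which has the same characteristic polynomial as A) gives
  χ_A(x) = x^3 - 6*x^2 + 12*x - 8
which factors as (x - 2)^3. The eigenvalues (with algebraic multiplicities) are λ = 2 with multiplicity 3.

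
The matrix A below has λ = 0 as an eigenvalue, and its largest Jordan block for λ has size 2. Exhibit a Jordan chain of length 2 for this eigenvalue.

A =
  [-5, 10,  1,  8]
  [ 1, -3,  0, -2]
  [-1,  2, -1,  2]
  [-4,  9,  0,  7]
A Jordan chain for λ = 0 of length 2:
v_1 = (9, -3, 3, 9)ᵀ
v_2 = (0, 1, -1, 0)ᵀ

Let N = A − (0)·I. We want v_2 with N^2 v_2 = 0 but N^1 v_2 ≠ 0; then v_{j-1} := N · v_j for j = 2, …, 2.

Pick v_2 = (0, 1, -1, 0)ᵀ.
Then v_1 = N · v_2 = (9, -3, 3, 9)ᵀ.

Sanity check: (A − (0)·I) v_1 = (0, 0, 0, 0)ᵀ = 0. ✓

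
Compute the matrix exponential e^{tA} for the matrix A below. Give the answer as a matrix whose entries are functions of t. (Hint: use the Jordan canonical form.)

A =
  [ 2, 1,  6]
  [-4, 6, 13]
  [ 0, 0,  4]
e^{tA} =
  [-2*t*exp(4*t) + exp(4*t), t*exp(4*t), t^2*exp(4*t)/2 + 6*t*exp(4*t)]
  [-4*t*exp(4*t), 2*t*exp(4*t) + exp(4*t), t^2*exp(4*t) + 13*t*exp(4*t)]
  [0, 0, exp(4*t)]

Strategy: write A = P · J · P⁻¹ where J is a Jordan canonical form, so e^{tA} = P · e^{tJ} · P⁻¹, and e^{tJ} can be computed block-by-block.

A has Jordan form
J =
  [4, 1, 0]
  [0, 4, 1]
  [0, 0, 4]
(up to reordering of blocks).

Per-block formulas:
  For a 3×3 Jordan block J_3(4): exp(t · J_3(4)) = e^(4t)·(I + t·N + (t^2/2)·N^2), where N is the 3×3 nilpotent shift.

After assembling e^{tJ} and conjugating by P, we get:

e^{tA} =
  [-2*t*exp(4*t) + exp(4*t), t*exp(4*t), t^2*exp(4*t)/2 + 6*t*exp(4*t)]
  [-4*t*exp(4*t), 2*t*exp(4*t) + exp(4*t), t^2*exp(4*t) + 13*t*exp(4*t)]
  [0, 0, exp(4*t)]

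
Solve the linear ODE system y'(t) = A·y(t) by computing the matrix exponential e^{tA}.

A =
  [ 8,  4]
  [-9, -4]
e^{tA} =
  [6*t*exp(2*t) + exp(2*t), 4*t*exp(2*t)]
  [-9*t*exp(2*t), -6*t*exp(2*t) + exp(2*t)]

Strategy: write A = P · J · P⁻¹ where J is a Jordan canonical form, so e^{tA} = P · e^{tJ} · P⁻¹, and e^{tJ} can be computed block-by-block.

A has Jordan form
J =
  [2, 1]
  [0, 2]
(up to reordering of blocks).

Per-block formulas:
  For a 2×2 Jordan block J_2(2): exp(t · J_2(2)) = e^(2t)·(I + t·N), where N is the 2×2 nilpotent shift.

After assembling e^{tJ} and conjugating by P, we get:

e^{tA} =
  [6*t*exp(2*t) + exp(2*t), 4*t*exp(2*t)]
  [-9*t*exp(2*t), -6*t*exp(2*t) + exp(2*t)]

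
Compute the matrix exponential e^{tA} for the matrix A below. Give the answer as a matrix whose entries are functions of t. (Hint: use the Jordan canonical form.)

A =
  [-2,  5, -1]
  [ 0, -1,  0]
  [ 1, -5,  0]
e^{tA} =
  [-t*exp(-t) + exp(-t), 5*t*exp(-t), -t*exp(-t)]
  [0, exp(-t), 0]
  [t*exp(-t), -5*t*exp(-t), t*exp(-t) + exp(-t)]

Strategy: write A = P · J · P⁻¹ where J is a Jordan canonical form, so e^{tA} = P · e^{tJ} · P⁻¹, and e^{tJ} can be computed block-by-block.

A has Jordan form
J =
  [-1,  1,  0]
  [ 0, -1,  0]
  [ 0,  0, -1]
(up to reordering of blocks).

Per-block formulas:
  For a 1×1 block at λ = -1: exp(t · [-1]) = [e^(-1t)].
  For a 2×2 Jordan block J_2(-1): exp(t · J_2(-1)) = e^(-1t)·(I + t·N), where N is the 2×2 nilpotent shift.

After assembling e^{tJ} and conjugating by P, we get:

e^{tA} =
  [-t*exp(-t) + exp(-t), 5*t*exp(-t), -t*exp(-t)]
  [0, exp(-t), 0]
  [t*exp(-t), -5*t*exp(-t), t*exp(-t) + exp(-t)]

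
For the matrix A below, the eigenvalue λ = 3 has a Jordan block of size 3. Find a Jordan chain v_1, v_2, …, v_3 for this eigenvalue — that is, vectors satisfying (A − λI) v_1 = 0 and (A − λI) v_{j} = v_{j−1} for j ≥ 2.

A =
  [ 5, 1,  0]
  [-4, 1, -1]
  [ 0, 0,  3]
A Jordan chain for λ = 3 of length 3:
v_1 = (-1, 2, 0)ᵀ
v_2 = (0, -1, 0)ᵀ
v_3 = (0, 0, 1)ᵀ

Let N = A − (3)·I. We want v_3 with N^3 v_3 = 0 but N^2 v_3 ≠ 0; then v_{j-1} := N · v_j for j = 3, …, 2.

Pick v_3 = (0, 0, 1)ᵀ.
Then v_2 = N · v_3 = (0, -1, 0)ᵀ.
Then v_1 = N · v_2 = (-1, 2, 0)ᵀ.

Sanity check: (A − (3)·I) v_1 = (0, 0, 0)ᵀ = 0. ✓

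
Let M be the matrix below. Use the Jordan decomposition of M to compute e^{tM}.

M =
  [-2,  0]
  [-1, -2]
e^{tM} =
  [exp(-2*t), 0]
  [-t*exp(-2*t), exp(-2*t)]

Strategy: write M = P · J · P⁻¹ where J is a Jordan canonical form, so e^{tM} = P · e^{tJ} · P⁻¹, and e^{tJ} can be computed block-by-block.

M has Jordan form
J =
  [-2,  1]
  [ 0, -2]
(up to reordering of blocks).

Per-block formulas:
  For a 2×2 Jordan block J_2(-2): exp(t · J_2(-2)) = e^(-2t)·(I + t·N), where N is the 2×2 nilpotent shift.

After assembling e^{tJ} and conjugating by P, we get:

e^{tM} =
  [exp(-2*t), 0]
  [-t*exp(-2*t), exp(-2*t)]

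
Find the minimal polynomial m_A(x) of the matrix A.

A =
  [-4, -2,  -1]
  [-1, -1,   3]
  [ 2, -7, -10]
x^3 + 15*x^2 + 75*x + 125

The characteristic polynomial is χ_A(x) = (x + 5)^3, so the eigenvalues are known. The minimal polynomial is
  m_A(x) = Π_λ (x − λ)^{k_λ}
where k_λ is the size of the *largest* Jordan block for λ (equivalently, the smallest k with (A − λI)^k v = 0 for every generalised eigenvector v of λ).

  λ = -5: largest Jordan block has size 3, contributing (x + 5)^3

So m_A(x) = (x + 5)^3 = x^3 + 15*x^2 + 75*x + 125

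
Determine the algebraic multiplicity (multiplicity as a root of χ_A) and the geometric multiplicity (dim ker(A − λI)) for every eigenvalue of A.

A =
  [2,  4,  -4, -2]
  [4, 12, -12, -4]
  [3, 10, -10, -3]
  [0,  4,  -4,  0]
λ = 0: alg = 2, geom = 2; λ = 2: alg = 2, geom = 1

Step 1 — factor the characteristic polynomial to read off the algebraic multiplicities:
  χ_A(x) = x^2*(x - 2)^2

Step 2 — compute geometric multiplicities via the rank-nullity identity g(λ) = n − rank(A − λI):
  rank(A − (0)·I) = 2, so dim ker(A − (0)·I) = n − 2 = 2
  rank(A − (2)·I) = 3, so dim ker(A − (2)·I) = n − 3 = 1

Summary:
  λ = 0: algebraic multiplicity = 2, geometric multiplicity = 2
  λ = 2: algebraic multiplicity = 2, geometric multiplicity = 1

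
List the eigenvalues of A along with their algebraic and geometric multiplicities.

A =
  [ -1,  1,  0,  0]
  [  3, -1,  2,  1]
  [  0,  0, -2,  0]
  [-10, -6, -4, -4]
λ = -2: alg = 4, geom = 2

Step 1 — factor the characteristic polynomial to read off the algebraic multiplicities:
  χ_A(x) = (x + 2)^4

Step 2 — compute geometric multiplicities via the rank-nullity identity g(λ) = n − rank(A − λI):
  rank(A − (-2)·I) = 2, so dim ker(A − (-2)·I) = n − 2 = 2

Summary:
  λ = -2: algebraic multiplicity = 4, geometric multiplicity = 2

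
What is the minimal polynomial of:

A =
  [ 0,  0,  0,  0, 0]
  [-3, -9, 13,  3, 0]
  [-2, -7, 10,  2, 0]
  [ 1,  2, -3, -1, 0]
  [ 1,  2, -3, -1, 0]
x^3

The characteristic polynomial is χ_A(x) = x^5, so the eigenvalues are known. The minimal polynomial is
  m_A(x) = Π_λ (x − λ)^{k_λ}
where k_λ is the size of the *largest* Jordan block for λ (equivalently, the smallest k with (A − λI)^k v = 0 for every generalised eigenvector v of λ).

  λ = 0: largest Jordan block has size 3, contributing (x − 0)^3

So m_A(x) = x^3 = x^3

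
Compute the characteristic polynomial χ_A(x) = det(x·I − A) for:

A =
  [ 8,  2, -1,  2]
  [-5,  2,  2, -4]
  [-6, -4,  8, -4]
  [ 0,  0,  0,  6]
x^4 - 24*x^3 + 216*x^2 - 864*x + 1296

Expanding det(x·I − A) (e.g. by cofactor expansion or by noting that A is similar to its Jordan form J, which has the same characteristic polynomial as A) gives
  χ_A(x) = x^4 - 24*x^3 + 216*x^2 - 864*x + 1296
which factors as (x - 6)^4. The eigenvalues (with algebraic multiplicities) are λ = 6 with multiplicity 4.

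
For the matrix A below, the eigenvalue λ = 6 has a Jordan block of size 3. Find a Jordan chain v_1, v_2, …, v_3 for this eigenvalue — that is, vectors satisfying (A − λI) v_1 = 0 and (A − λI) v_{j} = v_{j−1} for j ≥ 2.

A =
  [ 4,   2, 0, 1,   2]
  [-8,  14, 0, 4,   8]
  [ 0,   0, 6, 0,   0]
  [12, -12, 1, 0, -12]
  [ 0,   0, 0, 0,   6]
A Jordan chain for λ = 6 of length 3:
v_1 = (1, 4, 0, -6, 0)ᵀ
v_2 = (0, 0, 0, 1, 0)ᵀ
v_3 = (0, 0, 1, 0, 0)ᵀ

Let N = A − (6)·I. We want v_3 with N^3 v_3 = 0 but N^2 v_3 ≠ 0; then v_{j-1} := N · v_j for j = 3, …, 2.

Pick v_3 = (0, 0, 1, 0, 0)ᵀ.
Then v_2 = N · v_3 = (0, 0, 0, 1, 0)ᵀ.
Then v_1 = N · v_2 = (1, 4, 0, -6, 0)ᵀ.

Sanity check: (A − (6)·I) v_1 = (0, 0, 0, 0, 0)ᵀ = 0. ✓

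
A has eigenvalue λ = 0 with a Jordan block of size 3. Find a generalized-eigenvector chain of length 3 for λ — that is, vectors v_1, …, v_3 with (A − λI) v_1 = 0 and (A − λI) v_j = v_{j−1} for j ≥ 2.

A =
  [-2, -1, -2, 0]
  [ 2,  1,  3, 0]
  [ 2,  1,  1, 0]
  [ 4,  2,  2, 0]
A Jordan chain for λ = 0 of length 3:
v_1 = (-2, 4, 0, 0)ᵀ
v_2 = (-2, 2, 2, 4)ᵀ
v_3 = (1, 0, 0, 0)ᵀ

Let N = A − (0)·I. We want v_3 with N^3 v_3 = 0 but N^2 v_3 ≠ 0; then v_{j-1} := N · v_j for j = 3, …, 2.

Pick v_3 = (1, 0, 0, 0)ᵀ.
Then v_2 = N · v_3 = (-2, 2, 2, 4)ᵀ.
Then v_1 = N · v_2 = (-2, 4, 0, 0)ᵀ.

Sanity check: (A − (0)·I) v_1 = (0, 0, 0, 0)ᵀ = 0. ✓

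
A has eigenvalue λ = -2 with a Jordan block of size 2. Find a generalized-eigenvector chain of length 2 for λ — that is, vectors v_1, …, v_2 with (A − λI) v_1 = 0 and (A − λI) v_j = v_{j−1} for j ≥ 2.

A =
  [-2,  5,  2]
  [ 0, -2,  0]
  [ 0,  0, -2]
A Jordan chain for λ = -2 of length 2:
v_1 = (5, 0, 0)ᵀ
v_2 = (0, 1, 0)ᵀ

Let N = A − (-2)·I. We want v_2 with N^2 v_2 = 0 but N^1 v_2 ≠ 0; then v_{j-1} := N · v_j for j = 2, …, 2.

Pick v_2 = (0, 1, 0)ᵀ.
Then v_1 = N · v_2 = (5, 0, 0)ᵀ.

Sanity check: (A − (-2)·I) v_1 = (0, 0, 0)ᵀ = 0. ✓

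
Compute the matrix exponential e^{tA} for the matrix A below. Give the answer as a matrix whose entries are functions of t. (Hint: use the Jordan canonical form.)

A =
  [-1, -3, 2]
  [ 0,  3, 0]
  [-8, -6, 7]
e^{tA} =
  [-4*t*exp(3*t) + exp(3*t), -3*t*exp(3*t), 2*t*exp(3*t)]
  [0, exp(3*t), 0]
  [-8*t*exp(3*t), -6*t*exp(3*t), 4*t*exp(3*t) + exp(3*t)]

Strategy: write A = P · J · P⁻¹ where J is a Jordan canonical form, so e^{tA} = P · e^{tJ} · P⁻¹, and e^{tJ} can be computed block-by-block.

A has Jordan form
J =
  [3, 1, 0]
  [0, 3, 0]
  [0, 0, 3]
(up to reordering of blocks).

Per-block formulas:
  For a 1×1 block at λ = 3: exp(t · [3]) = [e^(3t)].
  For a 2×2 Jordan block J_2(3): exp(t · J_2(3)) = e^(3t)·(I + t·N), where N is the 2×2 nilpotent shift.

After assembling e^{tJ} and conjugating by P, we get:

e^{tA} =
  [-4*t*exp(3*t) + exp(3*t), -3*t*exp(3*t), 2*t*exp(3*t)]
  [0, exp(3*t), 0]
  [-8*t*exp(3*t), -6*t*exp(3*t), 4*t*exp(3*t) + exp(3*t)]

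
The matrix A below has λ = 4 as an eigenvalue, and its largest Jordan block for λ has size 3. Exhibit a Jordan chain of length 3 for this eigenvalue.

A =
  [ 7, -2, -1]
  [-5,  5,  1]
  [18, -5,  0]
A Jordan chain for λ = 4 of length 3:
v_1 = (1, -2, 7)ᵀ
v_2 = (3, -5, 18)ᵀ
v_3 = (1, 0, 0)ᵀ

Let N = A − (4)·I. We want v_3 with N^3 v_3 = 0 but N^2 v_3 ≠ 0; then v_{j-1} := N · v_j for j = 3, …, 2.

Pick v_3 = (1, 0, 0)ᵀ.
Then v_2 = N · v_3 = (3, -5, 18)ᵀ.
Then v_1 = N · v_2 = (1, -2, 7)ᵀ.

Sanity check: (A − (4)·I) v_1 = (0, 0, 0)ᵀ = 0. ✓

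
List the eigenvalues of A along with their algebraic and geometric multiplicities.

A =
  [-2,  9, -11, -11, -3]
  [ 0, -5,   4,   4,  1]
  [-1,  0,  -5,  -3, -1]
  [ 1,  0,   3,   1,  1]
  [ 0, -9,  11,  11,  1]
λ = -2: alg = 5, geom = 2

Step 1 — factor the characteristic polynomial to read off the algebraic multiplicities:
  χ_A(x) = (x + 2)^5

Step 2 — compute geometric multiplicities via the rank-nullity identity g(λ) = n − rank(A − λI):
  rank(A − (-2)·I) = 3, so dim ker(A − (-2)·I) = n − 3 = 2

Summary:
  λ = -2: algebraic multiplicity = 5, geometric multiplicity = 2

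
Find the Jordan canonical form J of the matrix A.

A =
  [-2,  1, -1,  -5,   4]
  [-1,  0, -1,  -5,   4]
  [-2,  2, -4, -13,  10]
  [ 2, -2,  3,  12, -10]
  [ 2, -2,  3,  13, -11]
J_2(-1) ⊕ J_2(-1) ⊕ J_1(-1)

The characteristic polynomial is
  det(x·I − A) = x^5 + 5*x^4 + 10*x^3 + 10*x^2 + 5*x + 1 = (x + 1)^5

Eigenvalues and multiplicities (the geometric multiplicity of λ is n − rank(A − λI), which equals the number of Jordan blocks for λ):
  λ = -1: algebraic multiplicity = 5, geometric multiplicity = 3

Determining the block sizes for each eigenvalue:
  λ = -1: with am = 5 and gm = 3, the partition is not yet determined (e.g. several partitions of 5 into 3 parts exist). Let N = A − (-1)·I. Computing rank(N^1) = 2, rank(N^2) = 0; the number of blocks of size ≥ j is rank(N^{j−1}) − rank(N^j), giving [3, 2]. So we have 2 block(s) of size 2, 1 block(s) of size 1 → block sizes [2, 2, 1]

Assembling the blocks gives a Jordan form
J =
  [-1,  1,  0,  0,  0]
  [ 0, -1,  0,  0,  0]
  [ 0,  0, -1,  1,  0]
  [ 0,  0,  0, -1,  0]
  [ 0,  0,  0,  0, -1]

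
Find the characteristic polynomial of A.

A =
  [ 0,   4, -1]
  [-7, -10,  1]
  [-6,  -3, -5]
x^3 + 15*x^2 + 75*x + 125

Expanding det(x·I − A) (e.g. by cofactor expansion or by noting that A is similar to its Jordan form J, which has the same characteristic polynomial as A) gives
  χ_A(x) = x^3 + 15*x^2 + 75*x + 125
which factors as (x + 5)^3. The eigenvalues (with algebraic multiplicities) are λ = -5 with multiplicity 3.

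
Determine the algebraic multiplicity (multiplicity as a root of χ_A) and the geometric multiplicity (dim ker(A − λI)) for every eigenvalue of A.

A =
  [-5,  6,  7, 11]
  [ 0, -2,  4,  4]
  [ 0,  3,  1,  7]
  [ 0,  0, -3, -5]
λ = -5: alg = 1, geom = 1; λ = -2: alg = 3, geom = 1

Step 1 — factor the characteristic polynomial to read off the algebraic multiplicities:
  χ_A(x) = (x + 2)^3*(x + 5)

Step 2 — compute geometric multiplicities via the rank-nullity identity g(λ) = n − rank(A − λI):
  rank(A − (-5)·I) = 3, so dim ker(A − (-5)·I) = n − 3 = 1
  rank(A − (-2)·I) = 3, so dim ker(A − (-2)·I) = n − 3 = 1

Summary:
  λ = -5: algebraic multiplicity = 1, geometric multiplicity = 1
  λ = -2: algebraic multiplicity = 3, geometric multiplicity = 1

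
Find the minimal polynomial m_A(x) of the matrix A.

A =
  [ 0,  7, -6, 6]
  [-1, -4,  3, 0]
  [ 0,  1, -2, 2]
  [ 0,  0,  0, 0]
x^4 + 6*x^3 + 12*x^2 + 8*x

The characteristic polynomial is χ_A(x) = x*(x + 2)^3, so the eigenvalues are known. The minimal polynomial is
  m_A(x) = Π_λ (x − λ)^{k_λ}
where k_λ is the size of the *largest* Jordan block for λ (equivalently, the smallest k with (A − λI)^k v = 0 for every generalised eigenvector v of λ).

  λ = -2: largest Jordan block has size 3, contributing (x + 2)^3
  λ = 0: largest Jordan block has size 1, contributing (x − 0)

So m_A(x) = x*(x + 2)^3 = x^4 + 6*x^3 + 12*x^2 + 8*x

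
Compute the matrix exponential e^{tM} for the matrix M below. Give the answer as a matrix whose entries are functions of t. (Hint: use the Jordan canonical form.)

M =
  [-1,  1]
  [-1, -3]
e^{tM} =
  [t*exp(-2*t) + exp(-2*t), t*exp(-2*t)]
  [-t*exp(-2*t), -t*exp(-2*t) + exp(-2*t)]

Strategy: write M = P · J · P⁻¹ where J is a Jordan canonical form, so e^{tM} = P · e^{tJ} · P⁻¹, and e^{tJ} can be computed block-by-block.

M has Jordan form
J =
  [-2,  1]
  [ 0, -2]
(up to reordering of blocks).

Per-block formulas:
  For a 2×2 Jordan block J_2(-2): exp(t · J_2(-2)) = e^(-2t)·(I + t·N), where N is the 2×2 nilpotent shift.

After assembling e^{tJ} and conjugating by P, we get:

e^{tM} =
  [t*exp(-2*t) + exp(-2*t), t*exp(-2*t)]
  [-t*exp(-2*t), -t*exp(-2*t) + exp(-2*t)]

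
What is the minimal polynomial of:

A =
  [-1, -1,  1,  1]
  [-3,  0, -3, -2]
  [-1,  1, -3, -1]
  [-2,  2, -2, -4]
x^3 + 6*x^2 + 12*x + 8

The characteristic polynomial is χ_A(x) = (x + 2)^4, so the eigenvalues are known. The minimal polynomial is
  m_A(x) = Π_λ (x − λ)^{k_λ}
where k_λ is the size of the *largest* Jordan block for λ (equivalently, the smallest k with (A − λI)^k v = 0 for every generalised eigenvector v of λ).

  λ = -2: largest Jordan block has size 3, contributing (x + 2)^3

So m_A(x) = (x + 2)^3 = x^3 + 6*x^2 + 12*x + 8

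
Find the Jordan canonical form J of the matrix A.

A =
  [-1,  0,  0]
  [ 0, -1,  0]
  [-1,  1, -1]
J_2(-1) ⊕ J_1(-1)

The characteristic polynomial is
  det(x·I − A) = x^3 + 3*x^2 + 3*x + 1 = (x + 1)^3

Eigenvalues and multiplicities (the geometric multiplicity of λ is n − rank(A − λI), which equals the number of Jordan blocks for λ):
  λ = -1: algebraic multiplicity = 3, geometric multiplicity = 2

Determining the block sizes for each eigenvalue:
  λ = -1: 2 blocks summing to 3 forces exactly one block of size 2 and the rest size 1 → block sizes [2, 1]

Assembling the blocks gives a Jordan form
J =
  [-1,  1,  0]
  [ 0, -1,  0]
  [ 0,  0, -1]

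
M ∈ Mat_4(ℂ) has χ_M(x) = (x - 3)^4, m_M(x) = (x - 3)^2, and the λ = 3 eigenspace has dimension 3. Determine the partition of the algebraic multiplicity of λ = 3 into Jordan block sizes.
Block sizes for λ = 3: [2, 1, 1]

Step 1 — from the characteristic polynomial, algebraic multiplicity of λ = 3 is 4. From dim ker(M − (3)·I) = 3, there are exactly 3 Jordan blocks for λ = 3.
Step 2 — from the minimal polynomial, the factor (x − 3)^2 tells us the largest block for λ = 3 has size 2.
Step 3 — with total size 4, 3 blocks, and largest block 2, the block sizes (in nonincreasing order) are [2, 1, 1].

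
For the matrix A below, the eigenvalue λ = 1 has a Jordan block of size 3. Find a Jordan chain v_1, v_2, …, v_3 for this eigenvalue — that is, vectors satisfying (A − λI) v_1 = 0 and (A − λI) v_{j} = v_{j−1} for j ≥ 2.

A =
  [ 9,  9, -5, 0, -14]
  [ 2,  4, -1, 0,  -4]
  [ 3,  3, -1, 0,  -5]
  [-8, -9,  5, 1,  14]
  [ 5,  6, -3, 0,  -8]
A Jordan chain for λ = 1 of length 3:
v_1 = (-3, -1, -1, 3, -2)ᵀ
v_2 = (8, 2, 3, -8, 5)ᵀ
v_3 = (1, 0, 0, 0, 0)ᵀ

Let N = A − (1)·I. We want v_3 with N^3 v_3 = 0 but N^2 v_3 ≠ 0; then v_{j-1} := N · v_j for j = 3, …, 2.

Pick v_3 = (1, 0, 0, 0, 0)ᵀ.
Then v_2 = N · v_3 = (8, 2, 3, -8, 5)ᵀ.
Then v_1 = N · v_2 = (-3, -1, -1, 3, -2)ᵀ.

Sanity check: (A − (1)·I) v_1 = (0, 0, 0, 0, 0)ᵀ = 0. ✓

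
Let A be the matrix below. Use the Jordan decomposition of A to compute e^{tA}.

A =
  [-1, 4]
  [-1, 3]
e^{tA} =
  [-2*t*exp(t) + exp(t), 4*t*exp(t)]
  [-t*exp(t), 2*t*exp(t) + exp(t)]

Strategy: write A = P · J · P⁻¹ where J is a Jordan canonical form, so e^{tA} = P · e^{tJ} · P⁻¹, and e^{tJ} can be computed block-by-block.

A has Jordan form
J =
  [1, 1]
  [0, 1]
(up to reordering of blocks).

Per-block formulas:
  For a 2×2 Jordan block J_2(1): exp(t · J_2(1)) = e^(1t)·(I + t·N), where N is the 2×2 nilpotent shift.

After assembling e^{tJ} and conjugating by P, we get:

e^{tA} =
  [-2*t*exp(t) + exp(t), 4*t*exp(t)]
  [-t*exp(t), 2*t*exp(t) + exp(t)]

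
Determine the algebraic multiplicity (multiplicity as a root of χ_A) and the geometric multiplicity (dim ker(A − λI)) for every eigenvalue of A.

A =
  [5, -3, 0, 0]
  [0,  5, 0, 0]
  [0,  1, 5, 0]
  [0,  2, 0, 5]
λ = 5: alg = 4, geom = 3

Step 1 — factor the characteristic polynomial to read off the algebraic multiplicities:
  χ_A(x) = (x - 5)^4

Step 2 — compute geometric multiplicities via the rank-nullity identity g(λ) = n − rank(A − λI):
  rank(A − (5)·I) = 1, so dim ker(A − (5)·I) = n − 1 = 3

Summary:
  λ = 5: algebraic multiplicity = 4, geometric multiplicity = 3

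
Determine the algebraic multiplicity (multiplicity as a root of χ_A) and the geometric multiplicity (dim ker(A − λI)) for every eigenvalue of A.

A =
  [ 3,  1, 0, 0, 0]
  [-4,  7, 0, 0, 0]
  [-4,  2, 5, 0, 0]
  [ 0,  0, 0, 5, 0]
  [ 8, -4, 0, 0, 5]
λ = 5: alg = 5, geom = 4

Step 1 — factor the characteristic polynomial to read off the algebraic multiplicities:
  χ_A(x) = (x - 5)^5

Step 2 — compute geometric multiplicities via the rank-nullity identity g(λ) = n − rank(A − λI):
  rank(A − (5)·I) = 1, so dim ker(A − (5)·I) = n − 1 = 4

Summary:
  λ = 5: algebraic multiplicity = 5, geometric multiplicity = 4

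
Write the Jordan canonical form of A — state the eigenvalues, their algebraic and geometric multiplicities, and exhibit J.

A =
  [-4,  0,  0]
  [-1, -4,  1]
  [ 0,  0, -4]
J_2(-4) ⊕ J_1(-4)

The characteristic polynomial is
  det(x·I − A) = x^3 + 12*x^2 + 48*x + 64 = (x + 4)^3

Eigenvalues and multiplicities (the geometric multiplicity of λ is n − rank(A − λI), which equals the number of Jordan blocks for λ):
  λ = -4: algebraic multiplicity = 3, geometric multiplicity = 2

Determining the block sizes for each eigenvalue:
  λ = -4: 2 blocks summing to 3 forces exactly one block of size 2 and the rest size 1 → block sizes [2, 1]

Assembling the blocks gives a Jordan form
J =
  [-4,  1,  0]
  [ 0, -4,  0]
  [ 0,  0, -4]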